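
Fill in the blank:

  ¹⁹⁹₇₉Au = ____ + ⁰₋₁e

Conserve mass number: 199 = A + 0, so A = 199.
Conserve atomic number: 79 = Z − 1, so Z = 80.
Z = 80 is mercury, so the species is ¹⁹⁹₈₀Hg.

Hg-199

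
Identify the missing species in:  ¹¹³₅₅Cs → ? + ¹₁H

Conserve mass number: 113 = A + 1, so A = 112.
Conserve atomic number: 55 = Z + 1, so Z = 54.
Z = 54 is xenon, so the species is ¹¹²₅₄Xe.

Xe-112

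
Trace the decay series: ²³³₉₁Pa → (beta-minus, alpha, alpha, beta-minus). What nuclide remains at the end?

Start: (A, Z) = (233, 91).
After β⁻: (233, 92).
After α: (229, 90).
After α: (225, 88).
After β⁻: (225, 89).
Z = 89 is actinium.

Ac-225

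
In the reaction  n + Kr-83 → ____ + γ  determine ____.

Conserve mass number: 1 + 83 = A + 0, so A = 84.
Conserve atomic number: 0 + 36 = Z + 0, so Z = 36.
Z = 36 is krypton, so the species is Kr-84.

Kr-84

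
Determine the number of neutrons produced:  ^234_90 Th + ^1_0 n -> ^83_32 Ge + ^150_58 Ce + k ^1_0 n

2

Conserve mass number: 235 = 83 + 150 + k, so k = 235 − 233 = 2.
Check atomic number: 90 = 32 + 58 + 0 = 90. ✓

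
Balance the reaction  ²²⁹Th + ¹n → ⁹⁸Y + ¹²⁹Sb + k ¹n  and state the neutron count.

3

Conserve mass number: 230 = 98 + 129 + k, so k = 230 − 227 = 3.
Check atomic number: 90 = 39 + 51 + 0 = 90. ✓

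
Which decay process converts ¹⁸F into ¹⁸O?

ΔA = 18 − 18 = 0; ΔZ = 8 − 9 = -1.
A is unchanged and Z drops by 1 — a proton has become a neutron (β⁺ emission or electron capture).

beta-plus decay or electron capture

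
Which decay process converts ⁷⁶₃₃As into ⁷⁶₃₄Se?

ΔA = 76 − 76 = 0; ΔZ = 34 − 33 = +1.
A is unchanged and Z rises by 1 — a neutron has become a proton (β⁻ decay).

beta-minus decay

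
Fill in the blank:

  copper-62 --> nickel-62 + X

Conserve mass number: 62 = 62 + A, so A = 0.
Conserve atomic number: 29 = 28 + Z, so Z = 1.
A = 0 and Z = 1 is e⁺ — a positron.

positron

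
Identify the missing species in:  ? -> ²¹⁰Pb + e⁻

Conserve mass number: A = 210 + 0, so A = 210.
Conserve atomic number: Z = 82 − 1, so Z = 81.
Z = 81 is thallium, so the species is ²¹⁰Tl.

Tl-210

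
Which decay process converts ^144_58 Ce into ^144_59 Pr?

beta-minus decay

ΔA = 144 − 144 = 0; ΔZ = 59 − 58 = +1.
A is unchanged and Z rises by 1 — a neutron has become a proton (β⁻ decay).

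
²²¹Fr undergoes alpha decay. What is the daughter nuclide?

At-217

Alpha decay: mass number changes by -4, atomic number by -2.
A: 221 − 4 = 217; Z: 87 − 2 = 85.
Z = 85 is astatine, so the daughter is ²¹⁷At.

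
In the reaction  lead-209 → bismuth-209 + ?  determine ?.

Conserve mass number: 209 = 209 + A, so A = 0.
Conserve atomic number: 82 = 83 + Z, so Z = -1.
A = 0 and Z = -1 is e⁻ — a beta-minus particle.

beta-minus particle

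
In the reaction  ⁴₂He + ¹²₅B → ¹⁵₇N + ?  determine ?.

neutron

Conserve mass number: 4 + 12 = 15 + A, so A = 1.
Conserve atomic number: 2 + 5 = 7 + Z, so Z = 0.
A = 1 and Z = 0 is ¹₀n — a neutron.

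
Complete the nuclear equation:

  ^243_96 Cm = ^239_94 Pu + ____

Conserve mass number: 243 = 239 + A, so A = 4.
Conserve atomic number: 96 = 94 + Z, so Z = 2.
A = 4 and Z = 2 is ^4_2 He — an alpha particle.

alpha particle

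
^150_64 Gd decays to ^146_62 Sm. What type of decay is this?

ΔA = 146 − 150 = -4; ΔZ = 62 − 64 = -2.
A drops by 4 and Z drops by 2 — the signature of alpha emission.

alpha decay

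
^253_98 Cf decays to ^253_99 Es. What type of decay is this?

ΔA = 253 − 253 = 0; ΔZ = 99 − 98 = +1.
A is unchanged and Z rises by 1 — a neutron has become a proton (β⁻ decay).

beta-minus decay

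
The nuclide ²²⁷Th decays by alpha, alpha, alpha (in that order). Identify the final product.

Start: (A, Z) = (227, 90).
After α: (223, 88).
After α: (219, 86).
After α: (215, 84).
Z = 84 is polonium.

Po-215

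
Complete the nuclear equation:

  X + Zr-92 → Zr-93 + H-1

deuteron

Conserve mass number: A + 92 = 93 + 1, so A = 2.
Conserve atomic number: Z + 40 = 40 + 1, so Z = 1.
A = 2 and Z = 1 is H-2 — a deuteron.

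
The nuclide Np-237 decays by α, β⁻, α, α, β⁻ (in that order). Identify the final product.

Start: (A, Z) = (237, 93).
After α: (233, 91).
After β⁻: (233, 92).
After α: (229, 90).
After α: (225, 88).
After β⁻: (225, 89).
Z = 89 is actinium.

Ac-225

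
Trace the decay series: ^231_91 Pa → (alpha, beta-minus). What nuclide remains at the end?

Start: (A, Z) = (231, 91).
After α: (227, 89).
After β⁻: (227, 90).
Z = 90 is thorium.

Th-227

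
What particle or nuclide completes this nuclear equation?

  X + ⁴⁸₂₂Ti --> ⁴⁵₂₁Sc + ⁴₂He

proton

Conserve mass number: A + 48 = 45 + 4, so A = 1.
Conserve atomic number: Z + 22 = 21 + 2, so Z = 1.
A = 1 and Z = 1 is ¹₁H — a proton.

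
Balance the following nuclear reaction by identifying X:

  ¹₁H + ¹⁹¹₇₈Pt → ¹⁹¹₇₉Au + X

neutron

Conserve mass number: 1 + 191 = 191 + A, so A = 1.
Conserve atomic number: 1 + 78 = 79 + Z, so Z = 0.
A = 1 and Z = 0 is ¹₀n — a neutron.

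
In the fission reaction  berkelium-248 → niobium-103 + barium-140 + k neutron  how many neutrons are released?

5

Conserve mass number: 248 = 103 + 140 + k, so k = 248 − 243 = 5.
Check atomic number: 97 = 41 + 56 + 0 = 97. ✓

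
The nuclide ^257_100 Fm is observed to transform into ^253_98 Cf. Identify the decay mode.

ΔA = 253 − 257 = -4; ΔZ = 98 − 100 = -2.
A drops by 4 and Z drops by 2 — the signature of alpha emission.

alpha decay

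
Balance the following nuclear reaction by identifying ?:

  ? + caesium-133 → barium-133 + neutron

proton

Conserve mass number: A + 133 = 133 + 1, so A = 1.
Conserve atomic number: Z + 55 = 56 + 0, so Z = 1.
A = 1 and Z = 1 is hydrogen-1 — a proton.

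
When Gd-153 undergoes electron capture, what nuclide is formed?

Eu-153

Electron capture: mass number changes by +0, atomic number by -1.
A: 153 = 153; Z: 64 − 1 = 63.
Z = 63 is europium, so the daughter is Eu-153.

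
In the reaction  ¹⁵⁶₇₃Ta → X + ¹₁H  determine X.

Conserve mass number: 156 = A + 1, so A = 155.
Conserve atomic number: 73 = Z + 1, so Z = 72.
Z = 72 is hafnium, so the species is ¹⁵⁵₇₂Hf.

Hf-155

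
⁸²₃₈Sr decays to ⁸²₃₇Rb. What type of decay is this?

ΔA = 82 − 82 = 0; ΔZ = 37 − 38 = -1.
A is unchanged and Z drops by 1 — a proton has become a neutron (β⁺ emission or electron capture).

beta-plus decay or electron capture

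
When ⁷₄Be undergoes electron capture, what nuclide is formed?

Electron capture: mass number changes by +0, atomic number by -1.
A: 7 = 7; Z: 4 − 1 = 3.
Z = 3 is lithium, so the daughter is ⁷₃Li.

Li-7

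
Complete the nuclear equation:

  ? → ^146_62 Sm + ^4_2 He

Gd-150

Conserve mass number: A = 146 + 4, so A = 150.
Conserve atomic number: Z = 62 + 2, so Z = 64.
Z = 64 is gadolinium, so the species is ^150_64 Gd.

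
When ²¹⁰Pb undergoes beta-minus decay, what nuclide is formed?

Beta-minus decay: mass number changes by +0, atomic number by +1.
A: 210 = 210; Z: 82 + 1 = 83.
Z = 83 is bismuth, so the daughter is ²¹⁰Bi.

Bi-210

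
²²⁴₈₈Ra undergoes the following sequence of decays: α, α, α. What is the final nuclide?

Pb-212

Start: (A, Z) = (224, 88).
After α: (220, 86).
After α: (216, 84).
After α: (212, 82).
Z = 82 is lead.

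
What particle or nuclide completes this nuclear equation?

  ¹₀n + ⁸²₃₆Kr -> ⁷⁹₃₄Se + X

alpha particle

Conserve mass number: 1 + 82 = 79 + A, so A = 4.
Conserve atomic number: 0 + 36 = 34 + Z, so Z = 2.
A = 4 and Z = 2 is ⁴₂He — an alpha particle.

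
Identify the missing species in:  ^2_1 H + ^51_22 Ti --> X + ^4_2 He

Sc-49

Conserve mass number: 2 + 51 = A + 4, so A = 49.
Conserve atomic number: 1 + 22 = Z + 2, so Z = 21.
Z = 21 is scandium, so the species is ^49_21 Sc.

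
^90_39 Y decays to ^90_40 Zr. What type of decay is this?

ΔA = 90 − 90 = 0; ΔZ = 40 − 39 = +1.
A is unchanged and Z rises by 1 — a neutron has become a proton (β⁻ decay).

beta-minus decay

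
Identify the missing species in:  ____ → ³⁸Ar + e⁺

K-38

Conserve mass number: A = 38 + 0, so A = 38.
Conserve atomic number: Z = 18 + 1, so Z = 19.
Z = 19 is potassium, so the species is ³⁸K.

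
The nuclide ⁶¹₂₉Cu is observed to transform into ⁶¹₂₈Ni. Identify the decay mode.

beta-plus decay or electron capture

ΔA = 61 − 61 = 0; ΔZ = 28 − 29 = -1.
A is unchanged and Z drops by 1 — a proton has become a neutron (β⁺ emission or electron capture).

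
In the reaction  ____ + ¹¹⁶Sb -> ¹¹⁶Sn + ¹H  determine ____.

Conserve mass number: A + 116 = 116 + 1, so A = 1.
Conserve atomic number: Z + 51 = 50 + 1, so Z = 0.
A = 1 and Z = 0 is ¹n — a neutron.

neutron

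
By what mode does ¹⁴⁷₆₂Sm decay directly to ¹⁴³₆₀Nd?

ΔA = 143 − 147 = -4; ΔZ = 60 − 62 = -2.
A drops by 4 and Z drops by 2 — the signature of alpha emission.

alpha decay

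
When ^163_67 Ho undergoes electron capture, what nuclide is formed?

Electron capture: mass number changes by +0, atomic number by -1.
A: 163 = 163; Z: 67 − 1 = 66.
Z = 66 is dysprosium, so the daughter is ^163_66 Dy.

Dy-163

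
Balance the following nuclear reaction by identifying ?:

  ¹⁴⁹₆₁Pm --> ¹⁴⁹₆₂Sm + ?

Conserve mass number: 149 = 149 + A, so A = 0.
Conserve atomic number: 61 = 62 + Z, so Z = -1.
A = 0 and Z = -1 is ⁰₋₁e — a beta-minus particle.

beta-minus particle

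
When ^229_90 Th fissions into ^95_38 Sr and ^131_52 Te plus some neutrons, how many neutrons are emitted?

3

Conserve mass number: 229 = 95 + 131 + k, so k = 229 − 226 = 3.
Check atomic number: 90 = 38 + 52 + 0 = 90. ✓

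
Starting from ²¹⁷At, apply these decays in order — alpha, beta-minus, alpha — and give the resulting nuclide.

Start: (A, Z) = (217, 85).
After α: (213, 83).
After β⁻: (213, 84).
After α: (209, 82).
Z = 82 is lead.

Pb-209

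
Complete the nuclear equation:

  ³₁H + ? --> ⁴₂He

proton

Conserve mass number: 3 + A = 4, so A = 1.
Conserve atomic number: 1 + Z = 2, so Z = 1.
A = 1 and Z = 1 is ¹₁H — a proton.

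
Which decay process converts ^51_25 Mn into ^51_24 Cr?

ΔA = 51 − 51 = 0; ΔZ = 24 − 25 = -1.
A is unchanged and Z drops by 1 — a proton has become a neutron (β⁺ emission or electron capture).

beta-plus decay or electron capture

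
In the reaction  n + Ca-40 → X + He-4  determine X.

Ar-37

Conserve mass number: 1 + 40 = A + 4, so A = 37.
Conserve atomic number: 0 + 20 = Z + 2, so Z = 18.
Z = 18 is argon, so the species is Ar-37.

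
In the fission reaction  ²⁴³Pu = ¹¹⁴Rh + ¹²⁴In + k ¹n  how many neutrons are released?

Conserve mass number: 243 = 114 + 124 + k, so k = 243 − 238 = 5.
Check atomic number: 94 = 45 + 49 + 0 = 94. ✓

5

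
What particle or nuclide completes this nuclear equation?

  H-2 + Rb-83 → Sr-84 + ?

neutron

Conserve mass number: 2 + 83 = 84 + A, so A = 1.
Conserve atomic number: 1 + 37 = 38 + Z, so Z = 0.
A = 1 and Z = 0 is n — a neutron.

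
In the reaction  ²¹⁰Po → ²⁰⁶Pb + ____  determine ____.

alpha particle

Conserve mass number: 210 = 206 + A, so A = 4.
Conserve atomic number: 84 = 82 + Z, so Z = 2.
A = 4 and Z = 2 is ⁴He — an alpha particle.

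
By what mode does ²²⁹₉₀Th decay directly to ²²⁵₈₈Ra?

alpha decay

ΔA = 225 − 229 = -4; ΔZ = 88 − 90 = -2.
A drops by 4 and Z drops by 2 — the signature of alpha emission.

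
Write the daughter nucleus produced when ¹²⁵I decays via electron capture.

Electron capture: mass number changes by +0, atomic number by -1.
A: 125 = 125; Z: 53 − 1 = 52.
Z = 52 is tellurium, so the daughter is ¹²⁵Te.

Te-125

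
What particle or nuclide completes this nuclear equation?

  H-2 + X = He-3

proton

Conserve mass number: 2 + A = 3, so A = 1.
Conserve atomic number: 1 + Z = 2, so Z = 1.
A = 1 and Z = 1 is H-1 — a proton.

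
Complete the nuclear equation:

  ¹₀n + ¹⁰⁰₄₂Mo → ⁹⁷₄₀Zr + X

Conserve mass number: 1 + 100 = 97 + A, so A = 4.
Conserve atomic number: 0 + 42 = 40 + Z, so Z = 2.
A = 4 and Z = 2 is ⁴₂He — an alpha particle.

alpha particle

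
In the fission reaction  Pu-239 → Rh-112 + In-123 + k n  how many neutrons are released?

4

Conserve mass number: 239 = 112 + 123 + k, so k = 239 − 235 = 4.
Check atomic number: 94 = 45 + 49 + 0 = 94. ✓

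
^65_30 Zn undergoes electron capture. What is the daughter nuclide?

Electron capture: mass number changes by +0, atomic number by -1.
A: 65 = 65; Z: 30 − 1 = 29.
Z = 29 is copper, so the daughter is ^65_29 Cu.

Cu-65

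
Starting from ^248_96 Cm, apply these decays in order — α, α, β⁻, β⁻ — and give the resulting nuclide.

Pu-240

Start: (A, Z) = (248, 96).
After α: (244, 94).
After α: (240, 92).
After β⁻: (240, 93).
After β⁻: (240, 94).
Z = 94 is plutonium.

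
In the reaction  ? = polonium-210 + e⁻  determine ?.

Conserve mass number: A = 210 + 0, so A = 210.
Conserve atomic number: Z = 84 − 1, so Z = 83.
Z = 83 is bismuth, so the species is bismuth-210.

Bi-210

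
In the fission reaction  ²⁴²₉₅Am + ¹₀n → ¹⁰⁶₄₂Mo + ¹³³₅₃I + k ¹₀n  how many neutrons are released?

Conserve mass number: 243 = 106 + 133 + k, so k = 243 − 239 = 4.
Check atomic number: 95 = 42 + 53 + 0 = 95. ✓

4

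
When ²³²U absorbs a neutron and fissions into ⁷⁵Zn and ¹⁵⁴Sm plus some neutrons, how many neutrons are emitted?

Conserve mass number: 233 = 75 + 154 + k, so k = 233 − 229 = 4.
Check atomic number: 92 = 30 + 62 + 0 = 92. ✓

4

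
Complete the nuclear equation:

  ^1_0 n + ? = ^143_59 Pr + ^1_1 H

Nd-143

Conserve mass number: 1 + A = 143 + 1, so A = 143.
Conserve atomic number: 0 + Z = 59 + 1, so Z = 60.
Z = 60 is neodymium, so the species is ^143_60 Nd.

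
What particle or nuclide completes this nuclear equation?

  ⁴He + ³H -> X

Li-7

Conserve mass number: 4 + 3 = A, so A = 7.
Conserve atomic number: 2 + 1 = Z, so Z = 3.
Z = 3 is lithium, so the species is ⁷Li.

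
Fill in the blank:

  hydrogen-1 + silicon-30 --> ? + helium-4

Al-27

Conserve mass number: 1 + 30 = A + 4, so A = 27.
Conserve atomic number: 1 + 14 = Z + 2, so Z = 13.
Z = 13 is aluminium, so the species is aluminium-27.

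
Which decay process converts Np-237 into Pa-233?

ΔA = 233 − 237 = -4; ΔZ = 91 − 93 = -2.
A drops by 4 and Z drops by 2 — the signature of alpha emission.

alpha decay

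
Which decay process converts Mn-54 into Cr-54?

ΔA = 54 − 54 = 0; ΔZ = 24 − 25 = -1.
A is unchanged and Z drops by 1 — a proton has become a neutron (β⁺ emission or electron capture).

beta-plus decay or electron capture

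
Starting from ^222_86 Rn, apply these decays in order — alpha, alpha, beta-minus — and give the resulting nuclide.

Start: (A, Z) = (222, 86).
After α: (218, 84).
After α: (214, 82).
After β⁻: (214, 83).
Z = 83 is bismuth.

Bi-214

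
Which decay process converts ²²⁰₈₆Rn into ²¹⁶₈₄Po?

ΔA = 216 − 220 = -4; ΔZ = 84 − 86 = -2.
A drops by 4 and Z drops by 2 — the signature of alpha emission.

alpha decay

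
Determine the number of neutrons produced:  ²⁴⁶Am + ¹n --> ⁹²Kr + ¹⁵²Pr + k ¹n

Conserve mass number: 247 = 92 + 152 + k, so k = 247 − 244 = 3.
Check atomic number: 95 = 36 + 59 + 0 = 95. ✓

3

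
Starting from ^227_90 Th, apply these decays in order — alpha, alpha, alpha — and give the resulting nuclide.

Po-215

Start: (A, Z) = (227, 90).
After α: (223, 88).
After α: (219, 86).
After α: (215, 84).
Z = 84 is polonium.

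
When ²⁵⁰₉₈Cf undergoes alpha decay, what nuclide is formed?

Alpha decay: mass number changes by -4, atomic number by -2.
A: 250 − 4 = 246; Z: 98 − 2 = 96.
Z = 96 is curium, so the daughter is ²⁴⁶₉₆Cm.

Cm-246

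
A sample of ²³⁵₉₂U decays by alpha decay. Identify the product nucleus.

Th-231

Alpha decay: mass number changes by -4, atomic number by -2.
A: 235 − 4 = 231; Z: 92 − 2 = 90.
Z = 90 is thorium, so the daughter is ²³¹₉₀Th.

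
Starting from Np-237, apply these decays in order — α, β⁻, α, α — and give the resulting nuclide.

Ra-225

Start: (A, Z) = (237, 93).
After α: (233, 91).
After β⁻: (233, 92).
After α: (229, 90).
After α: (225, 88).
Z = 88 is radium.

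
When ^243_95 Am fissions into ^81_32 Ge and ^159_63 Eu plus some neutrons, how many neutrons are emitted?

3

Conserve mass number: 243 = 81 + 159 + k, so k = 243 − 240 = 3.
Check atomic number: 95 = 32 + 63 + 0 = 95. ✓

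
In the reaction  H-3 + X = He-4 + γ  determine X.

proton

Conserve mass number: 3 + A = 4 + 0, so A = 1.
Conserve atomic number: 1 + Z = 2 + 0, so Z = 1.
A = 1 and Z = 1 is H-1 — a proton.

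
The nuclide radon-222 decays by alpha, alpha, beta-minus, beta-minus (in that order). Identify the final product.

Po-214

Start: (A, Z) = (222, 86).
After α: (218, 84).
After α: (214, 82).
After β⁻: (214, 83).
After β⁻: (214, 84).
Z = 84 is polonium.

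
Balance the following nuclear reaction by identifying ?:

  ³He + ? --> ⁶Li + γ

Conserve mass number: 3 + A = 6 + 0, so A = 3.
Conserve atomic number: 2 + Z = 3 + 0, so Z = 1.
A = 3 and Z = 1 is ³H — a triton.

triton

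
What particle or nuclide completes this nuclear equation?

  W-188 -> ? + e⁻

Re-188

Conserve mass number: 188 = A + 0, so A = 188.
Conserve atomic number: 74 = Z − 1, so Z = 75.
Z = 75 is rhenium, so the species is Re-188.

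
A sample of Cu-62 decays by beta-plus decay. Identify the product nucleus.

Beta-plus decay: mass number changes by +0, atomic number by -1.
A: 62 = 62; Z: 29 − 1 = 28.
Z = 28 is nickel, so the daughter is Ni-62.

Ni-62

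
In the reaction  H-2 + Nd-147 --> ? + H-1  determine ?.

Conserve mass number: 2 + 147 = A + 1, so A = 148.
Conserve atomic number: 1 + 60 = Z + 1, so Z = 60.
Z = 60 is neodymium, so the species is Nd-148.

Nd-148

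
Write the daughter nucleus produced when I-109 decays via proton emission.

Proton emission: mass number changes by -1, atomic number by -1.
A: 109 − 1 = 108; Z: 53 − 1 = 52.
Z = 52 is tellurium, so the daughter is Te-108.

Te-108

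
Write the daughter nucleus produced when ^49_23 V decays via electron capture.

Electron capture: mass number changes by +0, atomic number by -1.
A: 49 = 49; Z: 23 − 1 = 22.
Z = 22 is titanium, so the daughter is ^49_22 Ti.

Ti-49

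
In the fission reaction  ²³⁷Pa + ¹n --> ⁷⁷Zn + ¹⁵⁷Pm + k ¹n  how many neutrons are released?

4

Conserve mass number: 238 = 77 + 157 + k, so k = 238 − 234 = 4.
Check atomic number: 91 = 30 + 61 + 0 = 91. ✓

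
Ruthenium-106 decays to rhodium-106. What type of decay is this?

beta-minus decay

ΔA = 106 − 106 = 0; ΔZ = 45 − 44 = +1.
A is unchanged and Z rises by 1 — a neutron has become a proton (β⁻ decay).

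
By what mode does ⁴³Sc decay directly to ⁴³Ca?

ΔA = 43 − 43 = 0; ΔZ = 20 − 21 = -1.
A is unchanged and Z drops by 1 — a proton has become a neutron (β⁺ emission or electron capture).

beta-plus decay or electron capture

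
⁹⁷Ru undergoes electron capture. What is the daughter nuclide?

Tc-97

Electron capture: mass number changes by +0, atomic number by -1.
A: 97 = 97; Z: 44 − 1 = 43.
Z = 43 is technetium, so the daughter is ⁹⁷Tc.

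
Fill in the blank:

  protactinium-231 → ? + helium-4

Ac-227

Conserve mass number: 231 = A + 4, so A = 227.
Conserve atomic number: 91 = Z + 2, so Z = 89.
Z = 89 is actinium, so the species is actinium-227.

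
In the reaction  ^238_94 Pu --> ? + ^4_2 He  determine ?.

Conserve mass number: 238 = A + 4, so A = 234.
Conserve atomic number: 94 = Z + 2, so Z = 92.
Z = 92 is uranium, so the species is ^234_92 U.

U-234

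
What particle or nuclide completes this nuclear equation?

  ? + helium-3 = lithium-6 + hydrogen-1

Conserve mass number: A + 3 = 6 + 1, so A = 4.
Conserve atomic number: Z + 2 = 3 + 1, so Z = 2.
A = 4 and Z = 2 is helium-4 — an alpha particle.

alpha particle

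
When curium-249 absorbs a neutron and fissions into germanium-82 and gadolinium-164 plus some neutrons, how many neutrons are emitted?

Conserve mass number: 250 = 82 + 164 + k, so k = 250 − 246 = 4.
Check atomic number: 96 = 32 + 64 + 0 = 96. ✓

4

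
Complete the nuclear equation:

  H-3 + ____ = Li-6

He-3

Conserve mass number: 3 + A = 6, so A = 3.
Conserve atomic number: 1 + Z = 3, so Z = 2.
Z = 2 is helium, so the species is He-3.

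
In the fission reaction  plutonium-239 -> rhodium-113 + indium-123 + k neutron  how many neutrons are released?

3

Conserve mass number: 239 = 113 + 123 + k, so k = 239 − 236 = 3.
Check atomic number: 94 = 45 + 49 + 0 = 94. ✓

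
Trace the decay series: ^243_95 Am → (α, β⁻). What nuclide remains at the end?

Start: (A, Z) = (243, 95).
After α: (239, 93).
After β⁻: (239, 94).
Z = 94 is plutonium.

Pu-239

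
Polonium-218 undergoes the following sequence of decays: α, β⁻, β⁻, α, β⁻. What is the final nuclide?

Start: (A, Z) = (218, 84).
After α: (214, 82).
After β⁻: (214, 83).
After β⁻: (214, 84).
After α: (210, 82).
After β⁻: (210, 83).
Z = 83 is bismuth.

Bi-210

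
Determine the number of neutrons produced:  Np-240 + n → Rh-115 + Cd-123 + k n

3

Conserve mass number: 241 = 115 + 123 + k, so k = 241 − 238 = 3.
Check atomic number: 93 = 45 + 48 + 0 = 93. ✓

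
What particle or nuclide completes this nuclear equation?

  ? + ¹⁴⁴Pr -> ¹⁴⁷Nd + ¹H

Conserve mass number: A + 144 = 147 + 1, so A = 4.
Conserve atomic number: Z + 59 = 60 + 1, so Z = 2.
A = 4 and Z = 2 is ⁴He — an alpha particle.

alpha particle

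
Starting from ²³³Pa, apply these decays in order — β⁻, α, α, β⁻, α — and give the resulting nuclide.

Start: (A, Z) = (233, 91).
After β⁻: (233, 92).
After α: (229, 90).
After α: (225, 88).
After β⁻: (225, 89).
After α: (221, 87).
Z = 87 is francium.

Fr-221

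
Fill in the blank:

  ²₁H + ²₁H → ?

Conserve mass number: 2 + 2 = A, so A = 4.
Conserve atomic number: 1 + 1 = Z, so Z = 2.
A = 4 and Z = 2 is ⁴₂He — an alpha particle.

He-4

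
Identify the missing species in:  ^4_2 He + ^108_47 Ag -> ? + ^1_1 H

Conserve mass number: 4 + 108 = A + 1, so A = 111.
Conserve atomic number: 2 + 47 = Z + 1, so Z = 48.
Z = 48 is cadmium, so the species is ^111_48 Cd.

Cd-111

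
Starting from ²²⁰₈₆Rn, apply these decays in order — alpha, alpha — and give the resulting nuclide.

Pb-212

Start: (A, Z) = (220, 86).
After α: (216, 84).
After α: (212, 82).
Z = 82 is lead.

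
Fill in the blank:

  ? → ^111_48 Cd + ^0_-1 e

Ag-111

Conserve mass number: A = 111 + 0, so A = 111.
Conserve atomic number: Z = 48 − 1, so Z = 47.
Z = 47 is silver, so the species is ^111_47 Ag.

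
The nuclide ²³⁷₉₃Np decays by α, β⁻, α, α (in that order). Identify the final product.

Start: (A, Z) = (237, 93).
After α: (233, 91).
After β⁻: (233, 92).
After α: (229, 90).
After α: (225, 88).
Z = 88 is radium.

Ra-225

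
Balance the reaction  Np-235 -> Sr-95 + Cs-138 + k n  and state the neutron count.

2

Conserve mass number: 235 = 95 + 138 + k, so k = 235 − 233 = 2.
Check atomic number: 93 = 38 + 55 + 0 = 93. ✓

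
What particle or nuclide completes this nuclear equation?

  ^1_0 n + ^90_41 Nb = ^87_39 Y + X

alpha particle

Conserve mass number: 1 + 90 = 87 + A, so A = 4.
Conserve atomic number: 0 + 41 = 39 + Z, so Z = 2.
A = 4 and Z = 2 is ^4_2 He — an alpha particle.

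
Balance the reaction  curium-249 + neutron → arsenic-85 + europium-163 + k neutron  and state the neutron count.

2

Conserve mass number: 250 = 85 + 163 + k, so k = 250 − 248 = 2.
Check atomic number: 96 = 33 + 63 + 0 = 96. ✓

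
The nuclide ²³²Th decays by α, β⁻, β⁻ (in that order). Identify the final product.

Start: (A, Z) = (232, 90).
After α: (228, 88).
After β⁻: (228, 89).
After β⁻: (228, 90).
Z = 90 is thorium.

Th-228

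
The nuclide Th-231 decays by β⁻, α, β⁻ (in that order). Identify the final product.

Start: (A, Z) = (231, 90).
After β⁻: (231, 91).
After α: (227, 89).
After β⁻: (227, 90).
Z = 90 is thorium.

Th-227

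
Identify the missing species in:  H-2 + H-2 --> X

Conserve mass number: 2 + 2 = A, so A = 4.
Conserve atomic number: 1 + 1 = Z, so Z = 2.
A = 4 and Z = 2 is He-4 — an alpha particle.

He-4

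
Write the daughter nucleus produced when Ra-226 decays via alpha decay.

Rn-222

Alpha decay: mass number changes by -4, atomic number by -2.
A: 226 − 4 = 222; Z: 88 − 2 = 86.
Z = 86 is radon, so the daughter is Rn-222.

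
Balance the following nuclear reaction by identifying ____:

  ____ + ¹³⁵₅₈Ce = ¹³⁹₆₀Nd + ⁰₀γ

alpha particle

Conserve mass number: A + 135 = 139 + 0, so A = 4.
Conserve atomic number: Z + 58 = 60 + 0, so Z = 2.
A = 4 and Z = 2 is ⁴₂He — an alpha particle.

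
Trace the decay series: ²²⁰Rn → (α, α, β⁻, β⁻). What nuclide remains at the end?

Start: (A, Z) = (220, 86).
After α: (216, 84).
After α: (212, 82).
After β⁻: (212, 83).
After β⁻: (212, 84).
Z = 84 is polonium.

Po-212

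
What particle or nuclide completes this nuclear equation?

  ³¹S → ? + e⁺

P-31

Conserve mass number: 31 = A + 0, so A = 31.
Conserve atomic number: 16 = Z + 1, so Z = 15.
Z = 15 is phosphorus, so the species is ³¹P.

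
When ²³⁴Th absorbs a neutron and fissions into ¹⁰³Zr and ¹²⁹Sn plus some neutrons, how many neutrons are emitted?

Conserve mass number: 235 = 103 + 129 + k, so k = 235 − 232 = 3.
Check atomic number: 90 = 40 + 50 + 0 = 90. ✓

3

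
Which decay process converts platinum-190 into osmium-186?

alpha decay

ΔA = 186 − 190 = -4; ΔZ = 76 − 78 = -2.
A drops by 4 and Z drops by 2 — the signature of alpha emission.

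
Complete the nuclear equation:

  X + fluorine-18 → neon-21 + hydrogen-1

alpha particle

Conserve mass number: A + 18 = 21 + 1, so A = 4.
Conserve atomic number: Z + 9 = 10 + 1, so Z = 2.
A = 4 and Z = 2 is helium-4 — an alpha particle.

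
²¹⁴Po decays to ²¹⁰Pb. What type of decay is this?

alpha decay

ΔA = 210 − 214 = -4; ΔZ = 82 − 84 = -2.
A drops by 4 and Z drops by 2 — the signature of alpha emission.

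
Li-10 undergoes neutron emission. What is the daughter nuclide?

Li-9

Neutron emission: mass number changes by -1, atomic number by +0.
A: 10 − 1 = 9; Z: 3 = 3.
Z = 3 is lithium, so the daughter is Li-9.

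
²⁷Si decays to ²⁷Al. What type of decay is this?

beta-plus decay or electron capture

ΔA = 27 − 27 = 0; ΔZ = 13 − 14 = -1.
A is unchanged and Z drops by 1 — a proton has become a neutron (β⁺ emission or electron capture).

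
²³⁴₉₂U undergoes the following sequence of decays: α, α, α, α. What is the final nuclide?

Start: (A, Z) = (234, 92).
After α: (230, 90).
After α: (226, 88).
After α: (222, 86).
After α: (218, 84).
Z = 84 is polonium.

Po-218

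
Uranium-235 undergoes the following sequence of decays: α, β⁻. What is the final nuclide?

Pa-231

Start: (A, Z) = (235, 92).
After α: (231, 90).
After β⁻: (231, 91).
Z = 91 is protactinium.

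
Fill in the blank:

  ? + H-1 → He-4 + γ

Conserve mass number: A + 1 = 4 + 0, so A = 3.
Conserve atomic number: Z + 1 = 2 + 0, so Z = 1.
A = 3 and Z = 1 is H-3 — a triton.

triton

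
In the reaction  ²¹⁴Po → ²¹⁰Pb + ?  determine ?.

Conserve mass number: 214 = 210 + A, so A = 4.
Conserve atomic number: 84 = 82 + Z, so Z = 2.
A = 4 and Z = 2 is ⁴He — an alpha particle.

alpha particle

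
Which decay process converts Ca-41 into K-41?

beta-plus decay or electron capture

ΔA = 41 − 41 = 0; ΔZ = 19 − 20 = -1.
A is unchanged and Z drops by 1 — a proton has become a neutron (β⁺ emission or electron capture).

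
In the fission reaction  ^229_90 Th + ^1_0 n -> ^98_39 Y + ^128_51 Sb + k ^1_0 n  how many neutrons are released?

4

Conserve mass number: 230 = 98 + 128 + k, so k = 230 − 226 = 4.
Check atomic number: 90 = 39 + 51 + 0 = 90. ✓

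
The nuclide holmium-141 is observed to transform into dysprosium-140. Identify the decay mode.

ΔA = 140 − 141 = -1; ΔZ = 66 − 67 = -1.
A drops by 1 and Z drops by 1 — a proton was emitted.

proton emission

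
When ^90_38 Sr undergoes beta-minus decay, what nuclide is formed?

Beta-minus decay: mass number changes by +0, atomic number by +1.
A: 90 = 90; Z: 38 + 1 = 39.
Z = 39 is yttrium, so the daughter is ^90_39 Y.

Y-90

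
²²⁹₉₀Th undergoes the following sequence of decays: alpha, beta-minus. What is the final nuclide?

Ac-225

Start: (A, Z) = (229, 90).
After α: (225, 88).
After β⁻: (225, 89).
Z = 89 is actinium.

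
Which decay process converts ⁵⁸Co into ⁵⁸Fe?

beta-plus decay or electron capture

ΔA = 58 − 58 = 0; ΔZ = 26 − 27 = -1.
A is unchanged and Z drops by 1 — a proton has become a neutron (β⁺ emission or electron capture).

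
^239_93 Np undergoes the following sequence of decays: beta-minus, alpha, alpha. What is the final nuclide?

Th-231

Start: (A, Z) = (239, 93).
After β⁻: (239, 94).
After α: (235, 92).
After α: (231, 90).
Z = 90 is thorium.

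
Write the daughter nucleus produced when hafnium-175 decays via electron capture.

Lu-175

Electron capture: mass number changes by +0, atomic number by -1.
A: 175 = 175; Z: 72 − 1 = 71.
Z = 71 is lutetium, so the daughter is lutetium-175.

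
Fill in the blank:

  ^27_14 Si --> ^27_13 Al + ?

Conserve mass number: 27 = 27 + A, so A = 0.
Conserve atomic number: 14 = 13 + Z, so Z = 1.
A = 0 and Z = 1 is ^0_1 e — a positron.

positron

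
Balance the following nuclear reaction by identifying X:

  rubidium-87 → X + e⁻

Sr-87

Conserve mass number: 87 = A + 0, so A = 87.
Conserve atomic number: 37 = Z − 1, so Z = 38.
Z = 38 is strontium, so the species is strontium-87.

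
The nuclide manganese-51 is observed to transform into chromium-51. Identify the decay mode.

beta-plus decay or electron capture

ΔA = 51 − 51 = 0; ΔZ = 24 − 25 = -1.
A is unchanged and Z drops by 1 — a proton has become a neutron (β⁺ emission or electron capture).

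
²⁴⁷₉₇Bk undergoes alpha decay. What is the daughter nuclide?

Am-243

Alpha decay: mass number changes by -4, atomic number by -2.
A: 247 − 4 = 243; Z: 97 − 2 = 95.
Z = 95 is americium, so the daughter is ²⁴³₉₅Am.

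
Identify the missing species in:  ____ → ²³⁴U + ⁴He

Conserve mass number: A = 234 + 4, so A = 238.
Conserve atomic number: Z = 92 + 2, so Z = 94.
Z = 94 is plutonium, so the species is ²³⁸Pu.

Pu-238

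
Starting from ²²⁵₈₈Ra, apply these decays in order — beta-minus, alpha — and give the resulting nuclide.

Fr-221

Start: (A, Z) = (225, 88).
After β⁻: (225, 89).
After α: (221, 87).
Z = 87 is francium.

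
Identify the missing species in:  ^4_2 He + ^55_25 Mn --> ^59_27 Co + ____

Conserve mass number: 4 + 55 = 59 + A, so A = 0.
Conserve atomic number: 2 + 25 = 27 + Z, so Z = 0.
A = 0 and Z = 0 is ^0_0 γ — a gamma ray.

gamma ray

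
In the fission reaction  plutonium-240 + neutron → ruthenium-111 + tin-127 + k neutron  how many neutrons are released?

3

Conserve mass number: 241 = 111 + 127 + k, so k = 241 − 238 = 3.
Check atomic number: 94 = 44 + 50 + 0 = 94. ✓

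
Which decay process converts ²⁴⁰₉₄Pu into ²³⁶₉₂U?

alpha decay

ΔA = 236 − 240 = -4; ΔZ = 92 − 94 = -2.
A drops by 4 and Z drops by 2 — the signature of alpha emission.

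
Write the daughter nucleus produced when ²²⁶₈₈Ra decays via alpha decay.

Rn-222

Alpha decay: mass number changes by -4, atomic number by -2.
A: 226 − 4 = 222; Z: 88 − 2 = 86.
Z = 86 is radon, so the daughter is ²²²₈₆Rn.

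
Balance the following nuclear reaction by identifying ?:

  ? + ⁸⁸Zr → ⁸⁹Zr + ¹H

Conserve mass number: A + 88 = 89 + 1, so A = 2.
Conserve atomic number: Z + 40 = 40 + 1, so Z = 1.
A = 2 and Z = 1 is ²H — a deuteron.

deuteron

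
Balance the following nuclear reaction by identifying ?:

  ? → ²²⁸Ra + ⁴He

Conserve mass number: A = 228 + 4, so A = 232.
Conserve atomic number: Z = 88 + 2, so Z = 90.
Z = 90 is thorium, so the species is ²³²Th.

Th-232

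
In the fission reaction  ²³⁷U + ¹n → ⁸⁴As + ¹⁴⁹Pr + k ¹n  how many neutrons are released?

5

Conserve mass number: 238 = 84 + 149 + k, so k = 238 − 233 = 5.
Check atomic number: 92 = 33 + 59 + 0 = 92. ✓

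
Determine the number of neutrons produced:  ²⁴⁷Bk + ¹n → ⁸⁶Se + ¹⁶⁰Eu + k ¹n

Conserve mass number: 248 = 86 + 160 + k, so k = 248 − 246 = 2.
Check atomic number: 97 = 34 + 63 + 0 = 97. ✓

2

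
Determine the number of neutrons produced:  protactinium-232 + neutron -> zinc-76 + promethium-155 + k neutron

Conserve mass number: 233 = 76 + 155 + k, so k = 233 − 231 = 2.
Check atomic number: 91 = 30 + 61 + 0 = 91. ✓

2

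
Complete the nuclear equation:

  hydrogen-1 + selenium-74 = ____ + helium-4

Conserve mass number: 1 + 74 = A + 4, so A = 71.
Conserve atomic number: 1 + 34 = Z + 2, so Z = 33.
Z = 33 is arsenic, so the species is arsenic-71.

As-71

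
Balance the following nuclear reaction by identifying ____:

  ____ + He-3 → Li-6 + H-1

Conserve mass number: A + 3 = 6 + 1, so A = 4.
Conserve atomic number: Z + 2 = 3 + 1, so Z = 2.
A = 4 and Z = 2 is He-4 — an alpha particle.

alpha particle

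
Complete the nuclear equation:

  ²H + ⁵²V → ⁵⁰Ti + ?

alpha particle

Conserve mass number: 2 + 52 = 50 + A, so A = 4.
Conserve atomic number: 1 + 23 = 22 + Z, so Z = 2.
A = 4 and Z = 2 is ⁴He — an alpha particle.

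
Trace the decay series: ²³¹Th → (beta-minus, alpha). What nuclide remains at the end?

Start: (A, Z) = (231, 90).
After β⁻: (231, 91).
After α: (227, 89).
Z = 89 is actinium.

Ac-227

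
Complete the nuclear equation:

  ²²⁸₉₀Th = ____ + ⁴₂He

Ra-224

Conserve mass number: 228 = A + 4, so A = 224.
Conserve atomic number: 90 = Z + 2, so Z = 88.
Z = 88 is radium, so the species is ²²⁴₈₈Ra.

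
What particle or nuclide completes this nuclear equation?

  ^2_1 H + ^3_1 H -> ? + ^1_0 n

He-4

Conserve mass number: 2 + 3 = A + 1, so A = 4.
Conserve atomic number: 1 + 1 = Z + 0, so Z = 2.
A = 4 and Z = 2 is ^4_2 He — an alpha particle.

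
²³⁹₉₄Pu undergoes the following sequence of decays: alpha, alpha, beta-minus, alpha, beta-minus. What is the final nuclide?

Start: (A, Z) = (239, 94).
After α: (235, 92).
After α: (231, 90).
After β⁻: (231, 91).
After α: (227, 89).
After β⁻: (227, 90).
Z = 90 is thorium.

Th-227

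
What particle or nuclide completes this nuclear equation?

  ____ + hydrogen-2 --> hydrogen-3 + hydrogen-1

deuteron

Conserve mass number: A + 2 = 3 + 1, so A = 2.
Conserve atomic number: Z + 1 = 1 + 1, so Z = 1.
A = 2 and Z = 1 is hydrogen-2 — a deuteron.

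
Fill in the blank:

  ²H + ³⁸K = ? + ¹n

Ca-39

Conserve mass number: 2 + 38 = A + 1, so A = 39.
Conserve atomic number: 1 + 19 = Z + 0, so Z = 20.
Z = 20 is calcium, so the species is ³⁹Ca.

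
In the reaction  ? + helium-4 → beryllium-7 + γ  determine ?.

Conserve mass number: A + 4 = 7 + 0, so A = 3.
Conserve atomic number: Z + 2 = 4 + 0, so Z = 2.
Z = 2 is helium, so the species is helium-3.

He-3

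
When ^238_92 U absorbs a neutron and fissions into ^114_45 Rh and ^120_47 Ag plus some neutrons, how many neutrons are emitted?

5

Conserve mass number: 239 = 114 + 120 + k, so k = 239 − 234 = 5.
Check atomic number: 92 = 45 + 47 + 0 = 92. ✓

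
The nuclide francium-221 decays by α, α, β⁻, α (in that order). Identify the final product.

Pb-209

Start: (A, Z) = (221, 87).
After α: (217, 85).
After α: (213, 83).
After β⁻: (213, 84).
After α: (209, 82).
Z = 82 is lead.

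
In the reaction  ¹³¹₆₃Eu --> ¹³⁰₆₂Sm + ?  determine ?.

Conserve mass number: 131 = 130 + A, so A = 1.
Conserve atomic number: 63 = 62 + Z, so Z = 1.
A = 1 and Z = 1 is ¹₁H — a proton.

proton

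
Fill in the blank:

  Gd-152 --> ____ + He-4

Sm-148

Conserve mass number: 152 = A + 4, so A = 148.
Conserve atomic number: 64 = Z + 2, so Z = 62.
Z = 62 is samarium, so the species is Sm-148.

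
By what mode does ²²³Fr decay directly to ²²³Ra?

beta-minus decay

ΔA = 223 − 223 = 0; ΔZ = 88 − 87 = +1.
A is unchanged and Z rises by 1 — a neutron has become a proton (β⁻ decay).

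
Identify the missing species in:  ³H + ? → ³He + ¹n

Conserve mass number: 3 + A = 3 + 1, so A = 1.
Conserve atomic number: 1 + Z = 2 + 0, so Z = 1.
A = 1 and Z = 1 is ¹H — a proton.

proton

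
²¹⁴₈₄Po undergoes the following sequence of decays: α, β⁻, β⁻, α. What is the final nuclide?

Start: (A, Z) = (214, 84).
After α: (210, 82).
After β⁻: (210, 83).
After β⁻: (210, 84).
After α: (206, 82).
Z = 82 is lead.

Pb-206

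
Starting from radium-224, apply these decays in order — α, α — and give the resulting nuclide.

Po-216

Start: (A, Z) = (224, 88).
After α: (220, 86).
After α: (216, 84).
Z = 84 is polonium.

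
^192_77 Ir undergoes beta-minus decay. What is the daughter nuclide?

Pt-192

Beta-minus decay: mass number changes by +0, atomic number by +1.
A: 192 = 192; Z: 77 + 1 = 78.
Z = 78 is platinum, so the daughter is ^192_78 Pt.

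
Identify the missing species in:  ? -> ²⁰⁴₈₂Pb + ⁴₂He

Conserve mass number: A = 204 + 4, so A = 208.
Conserve atomic number: Z = 82 + 2, so Z = 84.
Z = 84 is polonium, so the species is ²⁰⁸₈₄Po.

Po-208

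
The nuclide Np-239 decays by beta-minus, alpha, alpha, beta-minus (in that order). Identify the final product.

Pa-231

Start: (A, Z) = (239, 93).
After β⁻: (239, 94).
After α: (235, 92).
After α: (231, 90).
After β⁻: (231, 91).
Z = 91 is protactinium.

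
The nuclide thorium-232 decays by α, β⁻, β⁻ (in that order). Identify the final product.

Th-228

Start: (A, Z) = (232, 90).
After α: (228, 88).
After β⁻: (228, 89).
After β⁻: (228, 90).
Z = 90 is thorium.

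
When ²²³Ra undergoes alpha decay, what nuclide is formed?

Rn-219

Alpha decay: mass number changes by -4, atomic number by -2.
A: 223 − 4 = 219; Z: 88 − 2 = 86.
Z = 86 is radon, so the daughter is ²¹⁹Rn.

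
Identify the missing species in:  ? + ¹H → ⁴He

Conserve mass number: A + 1 = 4, so A = 3.
Conserve atomic number: Z + 1 = 2, so Z = 1.
A = 3 and Z = 1 is ³H — a triton.

triton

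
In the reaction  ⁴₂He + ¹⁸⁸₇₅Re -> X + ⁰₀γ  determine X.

Conserve mass number: 4 + 188 = A + 0, so A = 192.
Conserve atomic number: 2 + 75 = Z + 0, so Z = 77.
Z = 77 is iridium, so the species is ¹⁹²₇₇Ir.

Ir-192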